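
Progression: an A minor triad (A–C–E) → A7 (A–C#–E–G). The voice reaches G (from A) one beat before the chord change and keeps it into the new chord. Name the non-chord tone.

G is an anticipation.

The harmony at that moment is A minor triad (A, C, E); G is not a chord tone.
It is approached by step down from A and then sustained as the same pitch into the next harmony.
Arriving early and becoming a chord tone when the harmony changes — an anticipation.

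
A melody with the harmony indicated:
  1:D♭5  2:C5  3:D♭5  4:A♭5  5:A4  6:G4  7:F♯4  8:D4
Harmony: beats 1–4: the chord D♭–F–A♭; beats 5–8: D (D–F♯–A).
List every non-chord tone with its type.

The harmony at that moment is D♭ major triad (D♭, F, A♭); C5 is not a chord tone.
It is approached by step down from D♭5 and left by step up to D♭5.
Step away and step back to the same note — a neighbor tone (lower neighbor).
The harmony at that moment is D major triad (D, F♯, A); G4 is not a chord tone.
It is approached by step down from A4 and left by step down to F♯4.
Step in, step out in the same direction — a passing tone.

C5 (beat 2) — neighbor tone; G4 (beat 6) — passing tone.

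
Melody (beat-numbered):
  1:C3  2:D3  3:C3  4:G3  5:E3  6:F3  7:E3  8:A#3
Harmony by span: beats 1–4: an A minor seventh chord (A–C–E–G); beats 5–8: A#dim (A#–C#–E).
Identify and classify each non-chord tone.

D3 (beat 2) — neighbor tone; F3 (beat 6) — neighbor tone.

The harmony at that moment is A minor seventh chord (A, C, E, G); D3 is not a chord tone.
It is approached by step up from C3 and left by step down to C3.
Step away and step back to the same note — a neighbor tone (upper neighbor).
The harmony at that moment is A# diminished triad (A#, C#, E); F3 is not a chord tone.
It is approached by step up from E3 and left by step down to E3.
Step away and step back to the same note — a neighbor tone (upper neighbor).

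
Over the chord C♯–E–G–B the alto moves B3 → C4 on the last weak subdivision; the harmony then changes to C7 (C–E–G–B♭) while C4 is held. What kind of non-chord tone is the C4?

C4 is an anticipation.

The harmony at that moment is C♯ half-diminished seventh chord (C♯, E, G, B); C4 is not a chord tone.
It is approached by step up from B3 and then sustained as the same pitch into the next harmony.
Arriving early and becoming a chord tone when the harmony changes — an anticipation.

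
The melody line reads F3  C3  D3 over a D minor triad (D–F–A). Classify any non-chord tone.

C3 is an appoggiatura.

The harmony at that moment is D minor triad (D, F, A); C3 is not a chord tone.
It is approached by leap down from F3 and left by step up to D3.
Leap in, step out — an appoggiatura.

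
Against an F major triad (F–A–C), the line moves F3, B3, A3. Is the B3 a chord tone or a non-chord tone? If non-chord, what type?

Non-chord tone — an appoggiatura.

The harmony at that moment is F major triad (F, A, C); B3 is not a chord tone.
It is approached by leap up from F3 and left by step down to A3.
Leap in, step out — an appoggiatura.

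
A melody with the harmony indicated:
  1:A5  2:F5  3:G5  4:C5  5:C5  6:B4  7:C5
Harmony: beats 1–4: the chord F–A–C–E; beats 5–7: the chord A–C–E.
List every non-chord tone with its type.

The harmony at that moment is F major seventh chord (F, A, C, E); G5 is not a chord tone.
It is approached by step up from F5 and left by leap down to C5.
Step in, leap out — an escape tone.
The harmony at that moment is A minor triad (A, C, E); B4 is not a chord tone.
It is approached by step down from C5 and left by step up to C5.
Step away and step back to the same note — a neighbor tone (lower neighbor).

G5 (beat 3) — escape tone; B4 (beat 6) — neighbor tone.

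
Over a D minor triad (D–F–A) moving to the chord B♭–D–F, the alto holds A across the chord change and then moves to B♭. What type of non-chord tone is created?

The harmony at that moment is B♭ major triad (B♭, D, F); A is not a chord tone.
It is held over (the same pitch as the preceding A) and left by step up to B♭.
Held over from the previous chord and resolving up by step — a retardation.

A is a retardation.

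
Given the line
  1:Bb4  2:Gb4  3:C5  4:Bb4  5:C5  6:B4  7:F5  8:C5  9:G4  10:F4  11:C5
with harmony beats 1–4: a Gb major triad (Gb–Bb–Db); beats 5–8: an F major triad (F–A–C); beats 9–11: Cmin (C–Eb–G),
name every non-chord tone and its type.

The harmony at that moment is Gb major triad (Gb, Bb, Db); C5 is not a chord tone.
It is approached by leap up from Gb4 and left by step down to Bb4.
Leap in, step out — an appoggiatura.
The harmony at that moment is F major triad (F, A, C); B4 is not a chord tone.
It is approached by step down from C5 and left by leap up to F5.
Step in, leap out — an escape tone.
The harmony at that moment is C minor triad (C, Eb, G); F4 is not a chord tone.
It is approached by step down from G4 and left by leap up to C5.
Step in, leap out — an escape tone.

C5 (beat 3) — appoggiatura; B4 (beat 6) — escape tone; F4 (beat 10) — escape tone.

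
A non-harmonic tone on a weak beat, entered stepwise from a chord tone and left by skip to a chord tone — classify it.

Escape tone.

Approach: by step. Departure: by leap. Metric position: weak.
Step in, leap out, from a weak position — an escape tone (échappée). (It is the mirror image of the appoggiatura, which leaps in and steps out on a strong beat.)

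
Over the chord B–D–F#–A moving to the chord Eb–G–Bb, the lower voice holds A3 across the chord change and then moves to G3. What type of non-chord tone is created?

The harmony at that moment is Eb major triad (Eb, G, Bb); A3 is not a chord tone.
It is held over (the same pitch as the preceding A3) and left by step down to G3.
Held over from the previous chord and resolving down by step — a suspension.

A3 is a suspension.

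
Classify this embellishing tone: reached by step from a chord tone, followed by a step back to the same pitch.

Approach: by step. Departure: by step in the opposite direction, back to the starting pitch.
Stepwise on both sides but reversing to return to the same chord tone — a neighbor tone. (Had it continued onward in the same direction it would be a passing tone instead.)

Neighbor tone.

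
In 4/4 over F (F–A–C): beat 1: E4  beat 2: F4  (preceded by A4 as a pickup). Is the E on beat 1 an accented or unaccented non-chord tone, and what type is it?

The harmony at that moment is F major triad (F, A, C); E4 is not a chord tone.
It is approached by leap down from A4 and left by step up to F4.
Leap in, step out — an appoggiatura.
It falls on the downbeat, so it is accented.

Accented appoggiatura.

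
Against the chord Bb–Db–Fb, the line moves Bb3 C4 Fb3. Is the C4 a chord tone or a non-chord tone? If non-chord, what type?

The harmony at that moment is Bb diminished triad (Bb, Db, Fb); C4 is not a chord tone.
It is approached by step up from Bb3 and left by leap down to Fb3.
Step in, leap out — an escape tone.

Non-chord tone — an escape tone.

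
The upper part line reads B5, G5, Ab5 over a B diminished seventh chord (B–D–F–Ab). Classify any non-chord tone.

The harmony at that moment is B diminished seventh chord (B, D, F, Ab); G5 is not a chord tone.
It is approached by leap down from B5 and left by step up to Ab5.
Leap in, step out — an appoggiatura.

G5 is an appoggiatura.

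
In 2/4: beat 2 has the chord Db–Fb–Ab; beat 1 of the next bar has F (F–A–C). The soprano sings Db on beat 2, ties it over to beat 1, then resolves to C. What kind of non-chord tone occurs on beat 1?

Suspension.

The harmony at that moment is F major triad (F, A, C); Db is not a chord tone.
It is held over (the same pitch as the preceding Db) and left by step down to C.
Held over from the previous chord and resolving down by step — a suspension.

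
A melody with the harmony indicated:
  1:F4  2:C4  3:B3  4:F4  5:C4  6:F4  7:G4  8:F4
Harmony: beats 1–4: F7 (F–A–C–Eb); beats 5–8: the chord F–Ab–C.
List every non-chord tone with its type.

The harmony at that moment is F dominant seventh chord (F, A, C, Eb); B3 is not a chord tone.
It is approached by step down from C4 and left by leap up to F4.
Step in, leap out — an escape tone.
The harmony at that moment is F minor triad (F, Ab, C); G4 is not a chord tone.
It is approached by step up from F4 and left by step down to F4.
Step away and step back to the same note — a neighbor tone (upper neighbor).

B3 (beat 3) — escape tone; G4 (beat 7) — neighbor tone.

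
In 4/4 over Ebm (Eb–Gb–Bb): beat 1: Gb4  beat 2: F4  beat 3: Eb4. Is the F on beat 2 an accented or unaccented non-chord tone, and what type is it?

The harmony at that moment is Eb minor triad (Eb, Gb, Bb); F4 is not a chord tone.
It is approached by step down from Gb4 and left by step down to Eb4.
Step in, step out in the same direction — a passing tone.
It falls on a weak beat, so it is unaccented.

Unaccented passing tone.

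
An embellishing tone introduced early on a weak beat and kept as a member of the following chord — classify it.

Approach: ahead of the chord change (typically by step), so it is dissonant against the current harmony. Departure: none — the same pitch is restated or held and is a chord tone of the new harmony.
Dissonant first, consonant once the harmony catches up: the note simply arrives early — an anticipation. (The reverse timing, consonant first and dissonant after the change, would be a suspension or retardation.)

Anticipation.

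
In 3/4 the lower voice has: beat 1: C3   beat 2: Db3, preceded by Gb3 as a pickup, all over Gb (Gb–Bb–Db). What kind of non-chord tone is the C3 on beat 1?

Appoggiatura.

The harmony at that moment is Gb major triad (Gb, Bb, Db); C3 is not a chord tone.
It is approached by leap down from Gb3 and left by step up to Db3.
Leap in, step out, metrically accented — an appoggiatura.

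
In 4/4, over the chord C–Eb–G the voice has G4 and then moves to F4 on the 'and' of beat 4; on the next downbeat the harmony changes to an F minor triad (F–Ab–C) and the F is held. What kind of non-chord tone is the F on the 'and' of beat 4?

Anticipation.

The harmony at that moment is C minor triad (C, Eb, G); F4 is not a chord tone.
It is approached by step down from G4 and then sustained as the same pitch into the next harmony.
Arriving early and becoming a chord tone when the harmony changes — an anticipation.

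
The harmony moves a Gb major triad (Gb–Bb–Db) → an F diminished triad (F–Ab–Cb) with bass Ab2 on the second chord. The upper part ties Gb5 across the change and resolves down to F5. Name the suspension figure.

7–6 suspension.

At the second chord the bass is Ab2. The suspended Gb5 lies a seventh above the bass; after resolving down by step to F5, the interval above the bass becomes a sixth.
Suspension figures are named by those two intervals: 7–6.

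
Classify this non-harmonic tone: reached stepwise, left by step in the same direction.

Passing tone.

Approach: by step. Departure: by step, continuing in the same direction.
Stepwise on both sides with no change of direction means the note fills in the space between two different chord tones — a passing tone. (Had it turned back to its starting note it would be a neighbor tone instead.)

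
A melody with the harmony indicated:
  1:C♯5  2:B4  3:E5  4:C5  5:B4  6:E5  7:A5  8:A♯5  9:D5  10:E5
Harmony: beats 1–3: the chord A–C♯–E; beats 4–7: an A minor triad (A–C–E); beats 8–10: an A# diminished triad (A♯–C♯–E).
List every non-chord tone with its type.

The harmony at that moment is A major triad (A, C♯, E); B4 is not a chord tone.
It is approached by step down from C♯5 and left by leap up to E5.
Step in, leap out — an escape tone.
The harmony at that moment is A minor triad (A, C, E); B4 is not a chord tone.
It is approached by step down from C5 and left by leap up to E5.
Step in, leap out — an escape tone.
The harmony at that moment is A♯ diminished triad (A♯, C♯, E); D5 is not a chord tone.
It is approached by leap down from A♯5 and left by step up to E5.
Leap in, step out — an appoggiatura.

B4 (beat 2) — escape tone; B4 (beat 5) — escape tone; D5 (beat 9) — appoggiatura.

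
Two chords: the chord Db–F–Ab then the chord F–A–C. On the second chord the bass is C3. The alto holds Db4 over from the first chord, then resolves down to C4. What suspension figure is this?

At the second chord the bass is C3. The suspended Db4 lies a ninth above the bass; after resolving down by step to C4, the interval above the bass becomes an octave.
Suspension figures are named by those two intervals: 9–8.

9–8 suspension.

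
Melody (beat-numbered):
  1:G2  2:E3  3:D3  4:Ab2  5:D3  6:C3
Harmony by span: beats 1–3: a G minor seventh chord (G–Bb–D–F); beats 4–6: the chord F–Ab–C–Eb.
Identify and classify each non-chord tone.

The harmony at that moment is G minor seventh chord (G, Bb, D, F); E3 is not a chord tone.
It is approached by leap up from G2 and left by step down to D3.
Leap in, step out — an appoggiatura.
The harmony at that moment is F minor seventh chord (F, Ab, C, Eb); D3 is not a chord tone.
It is approached by leap up from Ab2 and left by step down to C3.
Leap in, step out — an appoggiatura.

E3 (beat 2) — appoggiatura; D3 (beat 5) — appoggiatura.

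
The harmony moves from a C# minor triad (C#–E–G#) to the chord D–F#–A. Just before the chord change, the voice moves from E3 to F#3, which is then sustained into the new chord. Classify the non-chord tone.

F#3 is an anticipation.

The harmony at that moment is C# minor triad (C#, E, G#); F#3 is not a chord tone.
It is approached by step up from E3 and then sustained as the same pitch into the next harmony.
Arriving early and becoming a chord tone when the harmony changes — an anticipation.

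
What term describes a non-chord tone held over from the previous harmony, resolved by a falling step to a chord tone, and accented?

Approach: by preparation — the pitch is first a chord tone, then held (tied or repeated) while the harmony changes under it. Departure: down by step. Metric position: strong.
A prepared dissonance that resolves downward by step — a suspension. (The same figure resolving upward would be a retardation.)

Suspension.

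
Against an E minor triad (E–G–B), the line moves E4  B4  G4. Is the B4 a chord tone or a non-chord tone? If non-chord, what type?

E minor triad contains E, G, B; B is the fifth, so it is a chord tone.

Chord tone (the fifth of E minor triad).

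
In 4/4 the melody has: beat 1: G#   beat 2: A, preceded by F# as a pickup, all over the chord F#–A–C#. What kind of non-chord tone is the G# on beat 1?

The harmony at that moment is F# minor triad (F#, A, C#); G# is not a chord tone.
It is approached by step up from F# and left by step up to A.
Step in, step out in the same direction — a passing tone.

Passing tone.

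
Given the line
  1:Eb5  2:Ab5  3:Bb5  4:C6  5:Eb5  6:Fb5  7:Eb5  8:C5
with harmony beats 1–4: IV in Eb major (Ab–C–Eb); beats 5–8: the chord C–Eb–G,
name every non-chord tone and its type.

The harmony at that moment is Ab major triad (Ab, C, Eb); Bb5 is not a chord tone.
It is approached by step up from Ab5 and left by step up to C6.
Step in, step out in the same direction — a passing tone.
The harmony at that moment is C minor triad (C, Eb, G); Fb5 is not a chord tone.
It is approached by step up from Eb5 and left by step down to Eb5.
Step away and step back to the same note — a neighbor tone (upper neighbor).

Bb5 (beat 3) — passing tone; Fb5 (beat 6) — neighbor tone.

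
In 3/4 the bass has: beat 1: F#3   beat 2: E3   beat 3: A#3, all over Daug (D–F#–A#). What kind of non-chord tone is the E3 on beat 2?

The harmony at that moment is D augmented triad (D, F#, A#); E3 is not a chord tone.
It is approached by step down from F#3 and left by leap up to A#3.
Step in, leap out, on a weak beat — an escape tone.

Escape tone.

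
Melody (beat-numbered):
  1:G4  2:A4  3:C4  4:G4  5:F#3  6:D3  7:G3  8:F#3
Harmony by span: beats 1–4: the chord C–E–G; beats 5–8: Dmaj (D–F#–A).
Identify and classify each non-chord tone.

The harmony at that moment is C major triad (C, E, G); A4 is not a chord tone.
It is approached by step up from G4 and left by leap down to C4.
Step in, leap out — an escape tone.
The harmony at that moment is D major triad (D, F#, A); G3 is not a chord tone.
It is approached by leap up from D3 and left by step down to F#3.
Leap in, step out — an appoggiatura.

A4 (beat 2) — escape tone; G3 (beat 7) — appoggiatura.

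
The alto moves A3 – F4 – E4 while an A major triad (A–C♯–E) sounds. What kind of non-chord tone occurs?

F4 is an appoggiatura.

The harmony at that moment is A major triad (A, C♯, E); F4 is not a chord tone.
It is approached by leap up from A3 and left by step down to E4.
Leap in, step out — an appoggiatura.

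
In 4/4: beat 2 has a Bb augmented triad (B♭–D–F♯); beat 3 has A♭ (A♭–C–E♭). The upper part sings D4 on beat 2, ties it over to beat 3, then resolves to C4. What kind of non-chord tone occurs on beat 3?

The harmony at that moment is A♭ major triad (A♭, C, E♭); D4 is not a chord tone.
It is held over (the same pitch as the preceding D4) and left by step down to C4.
Held over from the previous chord and resolving down by step — a suspension.

Suspension.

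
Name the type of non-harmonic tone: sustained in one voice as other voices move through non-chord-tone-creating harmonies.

Pedal tone.

Approach: none. Departure: none — a single pitch is sustained while the chords change around it, passing through harmonies that do not contain it.
No melodic motion at all; the dissonance is created entirely by the moving harmonies against the stationary note — a pedal tone (pedal point).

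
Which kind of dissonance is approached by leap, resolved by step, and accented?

Approach: by leap. Departure: by step. Metric position: strong.
Leap in, step out, in a metrically strong position — an appoggiatura. (It is the mirror image of the escape tone, which steps in and leaps out from a weak position.)

Appoggiatura.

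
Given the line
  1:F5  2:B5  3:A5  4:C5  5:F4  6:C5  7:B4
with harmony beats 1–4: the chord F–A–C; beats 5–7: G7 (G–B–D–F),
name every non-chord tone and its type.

B5 (beat 2) — appoggiatura; C5 (beat 6) — appoggiatura.

The harmony at that moment is F major triad (F, A, C); B5 is not a chord tone.
It is approached by leap up from F5 and left by step down to A5.
Leap in, step out — an appoggiatura.
The harmony at that moment is G dominant seventh chord (G, B, D, F); C5 is not a chord tone.
It is approached by leap up from F4 and left by step down to B4.
Leap in, step out — an appoggiatura.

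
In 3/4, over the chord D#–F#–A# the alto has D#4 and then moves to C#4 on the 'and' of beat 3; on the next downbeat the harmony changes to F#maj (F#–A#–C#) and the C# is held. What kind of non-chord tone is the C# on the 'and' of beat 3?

The harmony at that moment is D# minor triad (D#, F#, A#); C#4 is not a chord tone.
It is approached by step down from D#4 and then sustained as the same pitch into the next harmony.
Arriving early and becoming a chord tone when the harmony changes — an anticipation.

Anticipation.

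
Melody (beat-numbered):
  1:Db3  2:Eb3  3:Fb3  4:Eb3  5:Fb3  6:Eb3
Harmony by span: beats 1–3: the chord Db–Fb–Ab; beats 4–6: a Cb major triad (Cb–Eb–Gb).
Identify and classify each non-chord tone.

The harmony at that moment is Db minor triad (Db, Fb, Ab); Eb3 is not a chord tone.
It is approached by step up from Db3 and left by step up to Fb3.
Step in, step out in the same direction — a passing tone.
The harmony at that moment is Cb major triad (Cb, Eb, Gb); Fb3 is not a chord tone.
It is approached by step up from Eb3 and left by step down to Eb3.
Step away and step back to the same note — a neighbor tone (upper neighbor).

Eb3 (beat 2) — passing tone; Fb3 (beat 5) — neighbor tone.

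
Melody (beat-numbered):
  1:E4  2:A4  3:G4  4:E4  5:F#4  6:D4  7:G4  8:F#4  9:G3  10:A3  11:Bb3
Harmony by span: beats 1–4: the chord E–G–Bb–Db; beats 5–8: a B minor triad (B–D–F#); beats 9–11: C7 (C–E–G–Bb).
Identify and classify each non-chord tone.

The harmony at that moment is E diminished seventh chord (E, G, Bb, Db); A4 is not a chord tone.
It is approached by leap up from E4 and left by step down to G4.
Leap in, step out — an appoggiatura.
The harmony at that moment is B minor triad (B, D, F#); G4 is not a chord tone.
It is approached by leap up from D4 and left by step down to F#4.
Leap in, step out — an appoggiatura.
The harmony at that moment is C dominant seventh chord (C, E, G, Bb); A3 is not a chord tone.
It is approached by step up from G3 and left by step up to Bb3.
Step in, step out in the same direction — a passing tone.

A4 (beat 2) — appoggiatura; G4 (beat 7) — appoggiatura; A3 (beat 10) — passing tone.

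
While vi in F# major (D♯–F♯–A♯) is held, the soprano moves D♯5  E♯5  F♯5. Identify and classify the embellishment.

E♯5 is a passing tone.

The harmony at that moment is D♯ minor triad (D♯, F♯, A♯); E♯5 is not a chord tone.
It is approached by step up from D♯5 and left by step up to F♯5.
Step in, step out in the same direction — a passing tone.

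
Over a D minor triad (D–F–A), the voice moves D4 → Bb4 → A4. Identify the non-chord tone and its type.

The harmony at that moment is D minor triad (D, F, A); Bb4 is not a chord tone.
It is approached by leap up from D4 and left by step down to A4.
Leap in, step out — an appoggiatura.

Bb4 is an appoggiatura.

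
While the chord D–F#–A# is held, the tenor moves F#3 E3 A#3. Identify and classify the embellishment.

E3 is an escape tone.

The harmony at that moment is D augmented triad (D, F#, A#); E3 is not a chord tone.
It is approached by step down from F#3 and left by leap up to A#3.
Step in, leap out — an escape tone.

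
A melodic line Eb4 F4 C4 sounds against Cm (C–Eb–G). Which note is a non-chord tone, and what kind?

F4 is an escape tone.

The harmony at that moment is C minor triad (C, Eb, G); F4 is not a chord tone.
It is approached by step up from Eb4 and left by leap down to C4.
Step in, leap out — an escape tone.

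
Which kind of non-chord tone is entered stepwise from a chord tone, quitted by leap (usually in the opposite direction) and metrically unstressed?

Approach: by step. Departure: by leap. Metric position: weak.
Step in, leap out, from a weak position — an escape tone (échappée). (It is the mirror image of the appoggiatura, which leaps in and steps out on a strong beat.)

Escape tone.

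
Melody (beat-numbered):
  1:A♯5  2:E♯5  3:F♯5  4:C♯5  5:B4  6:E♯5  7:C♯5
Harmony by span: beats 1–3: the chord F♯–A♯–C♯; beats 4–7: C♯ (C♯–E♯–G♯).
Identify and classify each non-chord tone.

E♯5 (beat 2) — appoggiatura; B4 (beat 5) — escape tone.

The harmony at that moment is F♯ major triad (F♯, A♯, C♯); E♯5 is not a chord tone.
It is approached by leap down from A♯5 and left by step up to F♯5.
Leap in, step out — an appoggiatura.
The harmony at that moment is C♯ major triad (C♯, E♯, G♯); B4 is not a chord tone.
It is approached by step down from C♯5 and left by leap up to E♯5.
Step in, leap out — an escape tone.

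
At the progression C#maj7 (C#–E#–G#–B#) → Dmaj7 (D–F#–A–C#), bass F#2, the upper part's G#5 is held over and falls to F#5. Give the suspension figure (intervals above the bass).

9–8 suspension.

At the second chord the bass is F#2. The suspended G#5 lies a ninth above the bass; after resolving down by step to F#5, the interval above the bass becomes an octave.
Suspension figures are named by those two intervals: 9–8.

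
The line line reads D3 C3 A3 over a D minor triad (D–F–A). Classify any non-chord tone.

The harmony at that moment is D minor triad (D, F, A); C3 is not a chord tone.
It is approached by step down from D3 and left by leap up to A3.
Step in, leap out — an escape tone.

C3 is an escape tone.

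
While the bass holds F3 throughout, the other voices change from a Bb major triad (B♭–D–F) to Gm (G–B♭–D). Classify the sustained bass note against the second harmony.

The harmony at that moment is G minor triad (G, B♭, D); F3 is not a chord tone.
It is held over (the same pitch as the preceding F3) and then sustained as the same pitch into the next harmony.
Sustained through a change of harmony — a pedal tone.

Pedal tone (pedal point).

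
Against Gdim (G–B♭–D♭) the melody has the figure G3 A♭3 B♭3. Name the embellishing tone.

A♭3 is a passing tone.

The harmony at that moment is G diminished triad (G, B♭, D♭); A♭3 is not a chord tone.
It is approached by step up from G3 and left by step up to B♭3.
Step in, step out in the same direction — a passing tone.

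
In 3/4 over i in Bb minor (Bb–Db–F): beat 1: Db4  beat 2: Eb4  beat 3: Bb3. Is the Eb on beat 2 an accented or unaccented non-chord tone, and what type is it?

The harmony at that moment is Bb minor triad (Bb, Db, F); Eb4 is not a chord tone.
It is approached by step up from Db4 and left by leap down to Bb3.
Step in, leap out — an escape tone.
It falls on a weak beat, so it is unaccented.

Unaccented escape tone.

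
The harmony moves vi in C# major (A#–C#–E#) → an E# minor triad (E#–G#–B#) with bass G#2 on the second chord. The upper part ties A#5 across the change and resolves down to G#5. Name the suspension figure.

9–8 suspension.

At the second chord the bass is G#2. The suspended A#5 lies a ninth above the bass; after resolving down by step to G#5, the interval above the bass becomes an octave.
Suspension figures are named by those two intervals: 9–8.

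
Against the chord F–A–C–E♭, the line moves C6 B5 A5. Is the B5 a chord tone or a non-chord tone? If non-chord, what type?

Non-chord tone — a passing tone.

The harmony at that moment is F dominant seventh chord (F, A, C, E♭); B5 is not a chord tone.
It is approached by step down from C6 and left by step down to A5.
Step in, step out in the same direction — a passing tone.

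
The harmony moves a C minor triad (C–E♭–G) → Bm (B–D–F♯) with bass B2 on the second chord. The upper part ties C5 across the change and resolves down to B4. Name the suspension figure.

At the second chord the bass is B2. The suspended C5 lies a ninth above the bass; after resolving down by step to B4, the interval above the bass becomes an octave.
Suspension figures are named by those two intervals: 9–8.

9–8 suspension.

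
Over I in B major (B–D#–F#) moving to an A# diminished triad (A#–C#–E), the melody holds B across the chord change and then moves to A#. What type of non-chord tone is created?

The harmony at that moment is A# diminished triad (A#, C#, E); B is not a chord tone.
It is held over (the same pitch as the preceding B) and left by step down to A#.
Held over from the previous chord and resolving down by step — a suspension.

B is a suspension.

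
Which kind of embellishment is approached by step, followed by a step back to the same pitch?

Approach: by step. Departure: by step in the opposite direction, back to the starting pitch.
Stepwise on both sides but reversing to return to the same chord tone — a neighbor tone. (Had it continued onward in the same direction it would be a passing tone instead.)

Neighbor tone.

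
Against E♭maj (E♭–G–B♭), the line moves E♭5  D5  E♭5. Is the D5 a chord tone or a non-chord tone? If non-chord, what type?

The harmony at that moment is E♭ major triad (E♭, G, B♭); D5 is not a chord tone.
It is approached by step down from E♭5 and left by step up to E♭5.
Step away and step back to the same note — a neighbor tone (lower neighbor).

Non-chord tone — a neighbor tone.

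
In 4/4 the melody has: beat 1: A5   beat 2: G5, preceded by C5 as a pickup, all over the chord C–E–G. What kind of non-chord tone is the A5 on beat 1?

Appoggiatura.

The harmony at that moment is C major triad (C, E, G); A5 is not a chord tone.
It is approached by leap up from C5 and left by step down to G5.
Leap in, step out, metrically accented — an appoggiatura.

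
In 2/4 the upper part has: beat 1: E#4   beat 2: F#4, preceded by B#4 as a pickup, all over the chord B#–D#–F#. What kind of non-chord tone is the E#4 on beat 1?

The harmony at that moment is B# diminished triad (B#, D#, F#); E#4 is not a chord tone.
It is approached by leap down from B#4 and left by step up to F#4.
Leap in, step out, metrically accented — an appoggiatura.

Appoggiatura.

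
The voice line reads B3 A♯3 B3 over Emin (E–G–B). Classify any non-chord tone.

A♯3 is a neighbor tone.

The harmony at that moment is E minor triad (E, G, B); A♯3 is not a chord tone.
It is approached by step down from B3 and left by step up to B3.
Step away and step back to the same note — a neighbor tone (lower neighbor).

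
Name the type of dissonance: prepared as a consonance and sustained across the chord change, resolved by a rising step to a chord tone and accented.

Retardation.

Approach: by preparation — the pitch is first a chord tone, then held (tied or repeated) while the harmony changes under it. Departure: up by step. Metric position: strong.
A prepared dissonance that resolves upward by step — a retardation. (The same figure resolving downward would be a suspension.)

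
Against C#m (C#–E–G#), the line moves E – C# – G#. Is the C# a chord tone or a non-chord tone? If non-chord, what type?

Chord tone (the root of C# minor triad).

C# minor triad contains C#, E, G#; C# is the root, so it is a chord tone.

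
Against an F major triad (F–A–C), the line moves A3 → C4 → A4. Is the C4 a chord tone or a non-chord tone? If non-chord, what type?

F major triad contains F, A, C; C is the fifth, so it is a chord tone.

Chord tone (the fifth of F major triad).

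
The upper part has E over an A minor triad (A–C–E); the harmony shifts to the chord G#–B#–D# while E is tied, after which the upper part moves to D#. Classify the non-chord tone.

The harmony at that moment is G# major triad (G#, B#, D#); E is not a chord tone.
It is held over (the same pitch as the preceding E) and left by step down to D#.
Held over from the previous chord and resolving down by step — a suspension.

E is a suspension.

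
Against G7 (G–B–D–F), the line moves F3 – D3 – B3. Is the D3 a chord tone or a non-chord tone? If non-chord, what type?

Chord tone (the fifth of G dominant seventh chord).

G dominant seventh chord contains G, B, D, F; D is the fifth, so it is a chord tone.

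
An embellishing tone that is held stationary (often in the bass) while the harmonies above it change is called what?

Pedal tone.

Approach: none. Departure: none — a single pitch is sustained while the chords change around it, passing through harmonies that do not contain it.
No melodic motion at all; the dissonance is created entirely by the moving harmonies against the stationary note — a pedal tone (pedal point).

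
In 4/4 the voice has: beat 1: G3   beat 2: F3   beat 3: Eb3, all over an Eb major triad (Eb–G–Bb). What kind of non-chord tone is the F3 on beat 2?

The harmony at that moment is Eb major triad (Eb, G, Bb); F3 is not a chord tone.
It is approached by step down from G3 and left by step down to Eb3.
Step in, step out in the same direction — a passing tone.

Passing tone.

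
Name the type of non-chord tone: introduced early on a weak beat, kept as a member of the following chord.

Approach: ahead of the chord change (typically by step), so it is dissonant against the current harmony. Departure: none — the same pitch is restated or held and is a chord tone of the new harmony.
Dissonant first, consonant once the harmony catches up: the note simply arrives early — an anticipation. (The reverse timing, consonant first and dissonant after the change, would be a suspension or retardation.)

Anticipation.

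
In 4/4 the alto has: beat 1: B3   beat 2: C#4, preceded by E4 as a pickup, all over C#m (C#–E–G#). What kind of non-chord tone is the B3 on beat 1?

Appoggiatura.

The harmony at that moment is C# minor triad (C#, E, G#); B3 is not a chord tone.
It is approached by leap down from E4 and left by step up to C#4.
Leap in, step out, metrically accented — an appoggiatura.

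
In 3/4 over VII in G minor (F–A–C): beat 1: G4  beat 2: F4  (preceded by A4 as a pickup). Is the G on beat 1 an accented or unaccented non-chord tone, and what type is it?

The harmony at that moment is F major triad (F, A, C); G4 is not a chord tone.
It is approached by step down from A4 and left by step down to F4.
Step in, step out in the same direction — a passing tone.
It falls on the downbeat, so it is accented.

Accented passing tone.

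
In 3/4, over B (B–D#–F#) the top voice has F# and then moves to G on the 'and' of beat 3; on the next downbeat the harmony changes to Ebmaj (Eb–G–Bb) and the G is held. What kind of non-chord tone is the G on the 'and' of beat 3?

Anticipation.

The harmony at that moment is B major triad (B, D#, F#); G is not a chord tone.
It is approached by step up from F# and then sustained as the same pitch into the next harmony.
Arriving early and becoming a chord tone when the harmony changes — an anticipation.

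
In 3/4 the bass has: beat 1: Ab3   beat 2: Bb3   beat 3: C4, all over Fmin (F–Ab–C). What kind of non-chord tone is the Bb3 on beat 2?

Passing tone.

The harmony at that moment is F minor triad (F, Ab, C); Bb3 is not a chord tone.
It is approached by step up from Ab3 and left by step up to C4.
Step in, step out in the same direction — a passing tone.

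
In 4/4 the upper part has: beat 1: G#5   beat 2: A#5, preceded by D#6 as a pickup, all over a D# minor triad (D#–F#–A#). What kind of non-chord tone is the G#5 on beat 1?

The harmony at that moment is D# minor triad (D#, F#, A#); G#5 is not a chord tone.
It is approached by leap down from D#6 and left by step up to A#5.
Leap in, step out, metrically accented — an appoggiatura.

Appoggiatura.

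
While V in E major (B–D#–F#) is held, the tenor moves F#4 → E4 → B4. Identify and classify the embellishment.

The harmony at that moment is B major triad (B, D#, F#); E4 is not a chord tone.
It is approached by step down from F#4 and left by leap up to B4.
Step in, leap out — an escape tone.

E4 is an escape tone.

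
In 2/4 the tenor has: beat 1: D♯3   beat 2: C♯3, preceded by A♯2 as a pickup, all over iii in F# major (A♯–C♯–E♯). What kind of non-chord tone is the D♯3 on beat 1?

The harmony at that moment is A♯ minor triad (A♯, C♯, E♯); D♯3 is not a chord tone.
It is approached by leap up from A♯2 and left by step down to C♯3.
Leap in, step out, metrically accented — an appoggiatura.

Appoggiatura.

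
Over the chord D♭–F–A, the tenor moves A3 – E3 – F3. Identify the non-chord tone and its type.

E3 is an appoggiatura.

The harmony at that moment is D♭ augmented triad (D♭, F, A); E3 is not a chord tone.
It is approached by leap down from A3 and left by step up to F3.
Leap in, step out — an appoggiatura.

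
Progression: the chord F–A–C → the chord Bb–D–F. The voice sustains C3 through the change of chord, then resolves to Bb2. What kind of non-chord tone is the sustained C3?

C3 is a suspension.

The harmony at that moment is Bb major triad (Bb, D, F); C3 is not a chord tone.
It is held over (the same pitch as the preceding C3) and left by step down to Bb2.
Held over from the previous chord and resolving down by step — a suspension.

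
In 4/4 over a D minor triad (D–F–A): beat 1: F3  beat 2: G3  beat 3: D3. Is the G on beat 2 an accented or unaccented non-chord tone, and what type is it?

Unaccented escape tone.

The harmony at that moment is D minor triad (D, F, A); G3 is not a chord tone.
It is approached by step up from F3 and left by leap down to D3.
Step in, leap out — an escape tone.
It falls on a weak beat, so it is unaccented.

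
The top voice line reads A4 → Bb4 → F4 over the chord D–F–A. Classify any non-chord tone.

Bb4 is an escape tone.

The harmony at that moment is D minor triad (D, F, A); Bb4 is not a chord tone.
It is approached by step up from A4 and left by leap down to F4.
Step in, leap out — an escape tone.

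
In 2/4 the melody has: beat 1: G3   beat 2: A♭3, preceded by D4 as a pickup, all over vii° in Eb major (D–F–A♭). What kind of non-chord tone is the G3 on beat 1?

Appoggiatura.

The harmony at that moment is D diminished triad (D, F, A♭); G3 is not a chord tone.
It is approached by leap down from D4 and left by step up to A♭3.
Leap in, step out, metrically accented — an appoggiatura.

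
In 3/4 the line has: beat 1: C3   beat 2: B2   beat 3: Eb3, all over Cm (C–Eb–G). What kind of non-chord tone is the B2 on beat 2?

Escape tone.

The harmony at that moment is C minor triad (C, Eb, G); B2 is not a chord tone.
It is approached by step down from C3 and left by leap up to Eb3.
Step in, leap out, on a weak beat — an escape tone.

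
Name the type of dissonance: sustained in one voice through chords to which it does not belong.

Approach: none. Departure: none — a single pitch is sustained while the chords change around it, passing through harmonies that do not contain it.
No melodic motion at all; the dissonance is created entirely by the moving harmonies against the stationary note — a pedal tone (pedal point).

Pedal tone.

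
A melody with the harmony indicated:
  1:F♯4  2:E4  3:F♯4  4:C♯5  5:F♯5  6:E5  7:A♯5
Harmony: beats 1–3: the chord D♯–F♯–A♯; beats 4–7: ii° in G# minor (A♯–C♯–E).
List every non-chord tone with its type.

E4 (beat 2) — neighbor tone; F♯5 (beat 5) — appoggiatura.

The harmony at that moment is D♯ minor triad (D♯, F♯, A♯); E4 is not a chord tone.
It is approached by step down from F♯4 and left by step up to F♯4.
Step away and step back to the same note — a neighbor tone (lower neighbor).
The harmony at that moment is A♯ diminished triad (A♯, C♯, E); F♯5 is not a chord tone.
It is approached by leap up from C♯5 and left by step down to E5.
Leap in, step out — an appoggiatura.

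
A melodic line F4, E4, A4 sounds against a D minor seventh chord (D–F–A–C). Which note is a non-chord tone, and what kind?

The harmony at that moment is D minor seventh chord (D, F, A, C); E4 is not a chord tone.
It is approached by step down from F4 and left by leap up to A4.
Step in, leap out — an escape tone.

E4 is an escape tone.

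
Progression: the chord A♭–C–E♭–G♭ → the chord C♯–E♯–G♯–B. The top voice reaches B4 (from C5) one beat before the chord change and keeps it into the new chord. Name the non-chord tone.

The harmony at that moment is A♭ dominant seventh chord (A♭, C, E♭, G♭); B4 is not a chord tone.
It is approached by step down from C5 and then sustained as the same pitch into the next harmony.
Arriving early and becoming a chord tone when the harmony changes — an anticipation.

B4 is an anticipation.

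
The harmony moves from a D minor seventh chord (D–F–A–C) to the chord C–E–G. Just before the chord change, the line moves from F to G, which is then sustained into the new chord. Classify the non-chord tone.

G is an anticipation.

The harmony at that moment is D minor seventh chord (D, F, A, C); G is not a chord tone.
It is approached by step up from F and then sustained as the same pitch into the next harmony.
Arriving early and becoming a chord tone when the harmony changes — an anticipation.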